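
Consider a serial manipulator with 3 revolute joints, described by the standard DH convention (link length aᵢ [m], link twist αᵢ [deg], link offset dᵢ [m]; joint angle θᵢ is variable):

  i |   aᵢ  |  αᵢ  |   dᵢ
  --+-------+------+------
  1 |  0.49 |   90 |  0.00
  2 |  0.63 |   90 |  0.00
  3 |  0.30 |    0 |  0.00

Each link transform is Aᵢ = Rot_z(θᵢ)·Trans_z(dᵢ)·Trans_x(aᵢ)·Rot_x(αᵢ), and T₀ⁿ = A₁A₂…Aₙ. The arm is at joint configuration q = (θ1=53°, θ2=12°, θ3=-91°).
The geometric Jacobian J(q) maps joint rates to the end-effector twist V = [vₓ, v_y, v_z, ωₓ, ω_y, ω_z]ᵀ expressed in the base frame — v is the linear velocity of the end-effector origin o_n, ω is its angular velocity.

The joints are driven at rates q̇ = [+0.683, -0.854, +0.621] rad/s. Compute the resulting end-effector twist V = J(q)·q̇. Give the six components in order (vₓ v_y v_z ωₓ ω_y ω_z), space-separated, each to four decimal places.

-0.5501 0.5250 -0.4832 -0.6043 0.6171 0.0756

o_n = [0.4231, 1.0599, 0.1299]
J₁: ẑ×o_n = [-1.0599, 0.4231, 0.0000], ω = ẑ
J2: z=[0.7986, -0.6018, 0.0000] o=[0.2949, 0.3913, 0.0000] → [-0.0782, -0.1037, 0.6111, 0.7986, -0.6018, 0.0000]
J3: z=[0.1251, 0.1660, -0.9781] o=[0.6657, 0.8835, 0.1310] → [0.1724, 0.2375, 0.0624, 0.1251, 0.1660, -0.9781]
V = J·q̇ = [-0.5501, 0.5250, -0.4832, -0.6043, 0.6171, 0.0756]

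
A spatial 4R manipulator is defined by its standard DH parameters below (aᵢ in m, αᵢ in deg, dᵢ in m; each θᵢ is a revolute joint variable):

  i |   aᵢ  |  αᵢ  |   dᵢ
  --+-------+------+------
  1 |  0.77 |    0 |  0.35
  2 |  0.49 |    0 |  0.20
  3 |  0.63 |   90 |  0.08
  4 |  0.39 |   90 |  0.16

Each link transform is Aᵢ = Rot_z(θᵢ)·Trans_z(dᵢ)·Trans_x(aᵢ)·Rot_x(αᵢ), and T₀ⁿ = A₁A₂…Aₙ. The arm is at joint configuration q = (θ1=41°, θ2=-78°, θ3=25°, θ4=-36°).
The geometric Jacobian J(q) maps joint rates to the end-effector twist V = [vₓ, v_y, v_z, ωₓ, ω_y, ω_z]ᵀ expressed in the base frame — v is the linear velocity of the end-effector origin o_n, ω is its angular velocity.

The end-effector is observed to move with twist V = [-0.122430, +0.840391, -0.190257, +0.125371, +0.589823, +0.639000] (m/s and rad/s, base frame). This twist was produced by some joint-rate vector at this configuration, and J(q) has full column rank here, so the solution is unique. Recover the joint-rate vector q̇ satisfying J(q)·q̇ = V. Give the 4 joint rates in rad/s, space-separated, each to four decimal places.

0.4190 -0.4230 0.6430 -0.6030

o_n = [1.8640, -0.1428, 0.4008]
J₁: ẑ×o_n = [0.1428, 1.8640, -0.0000], ω = ẑ
J2: z=[0.0000, 0.0000, 1.0000] o=[0.5811, 0.5052, 0.3500] → [0.6480, 1.2829, -0.0000, 0.0000, 0.0000, 1.0000]
J3: z=[0.0000, 0.0000, 1.0000] o=[0.9725, 0.2103, 0.5500] → [0.3531, 0.8916, -0.0000, 0.0000, 0.0000, 1.0000]
J4: z=[-0.2079, -0.9781, 0.0000] o=[1.5887, 0.0793, 0.6300] → [0.2242, -0.0477, 0.3155, -0.2079, -0.9781, 0.0000]
q̇ = J⁺·V = [0.4190, -0.4230, 0.6430, -0.6030]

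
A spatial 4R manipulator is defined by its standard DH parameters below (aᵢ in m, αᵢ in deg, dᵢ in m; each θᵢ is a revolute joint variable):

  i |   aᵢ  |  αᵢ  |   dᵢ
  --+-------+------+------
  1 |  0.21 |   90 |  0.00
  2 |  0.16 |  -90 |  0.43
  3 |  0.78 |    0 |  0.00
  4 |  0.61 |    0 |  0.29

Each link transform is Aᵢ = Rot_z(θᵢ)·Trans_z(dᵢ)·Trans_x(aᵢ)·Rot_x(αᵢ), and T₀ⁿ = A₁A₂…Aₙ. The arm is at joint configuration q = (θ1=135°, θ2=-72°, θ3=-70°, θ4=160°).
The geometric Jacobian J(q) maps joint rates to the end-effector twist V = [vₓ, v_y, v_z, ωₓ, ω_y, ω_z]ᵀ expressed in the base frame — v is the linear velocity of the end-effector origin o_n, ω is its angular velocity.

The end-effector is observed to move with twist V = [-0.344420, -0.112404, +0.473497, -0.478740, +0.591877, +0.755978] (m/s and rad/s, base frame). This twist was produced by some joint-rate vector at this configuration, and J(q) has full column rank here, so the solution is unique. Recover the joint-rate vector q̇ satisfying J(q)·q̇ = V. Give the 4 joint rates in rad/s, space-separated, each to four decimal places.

0.5100 0.0800 0.0300 0.7660

o_n = [-0.0458, 0.8278, -0.3163]
J₁: ẑ×o_n = [-0.8278, -0.0458, 0.0000], ω = ẑ
J2: z=[0.7071, 0.7071, 0.0000] o=[-0.1485, 0.1485, 0.0000] → [-0.2236, 0.2236, 0.4077, 0.7071, 0.7071, 0.0000]
J3: z=[-0.6725, 0.6725, 0.3090] o=[0.1206, 0.4875, -0.1522] → [-0.2155, -0.1618, -0.1169, -0.6725, 0.6725, 0.3090]
J4: z=[-0.6725, 0.6725, 0.3090] o=[0.5806, 1.0641, -0.4059] → [0.1333, -0.1333, 0.5801, -0.6725, 0.6725, 0.3090]
q̇ = J⁺·V = [0.5100, 0.0800, 0.0300, 0.7660]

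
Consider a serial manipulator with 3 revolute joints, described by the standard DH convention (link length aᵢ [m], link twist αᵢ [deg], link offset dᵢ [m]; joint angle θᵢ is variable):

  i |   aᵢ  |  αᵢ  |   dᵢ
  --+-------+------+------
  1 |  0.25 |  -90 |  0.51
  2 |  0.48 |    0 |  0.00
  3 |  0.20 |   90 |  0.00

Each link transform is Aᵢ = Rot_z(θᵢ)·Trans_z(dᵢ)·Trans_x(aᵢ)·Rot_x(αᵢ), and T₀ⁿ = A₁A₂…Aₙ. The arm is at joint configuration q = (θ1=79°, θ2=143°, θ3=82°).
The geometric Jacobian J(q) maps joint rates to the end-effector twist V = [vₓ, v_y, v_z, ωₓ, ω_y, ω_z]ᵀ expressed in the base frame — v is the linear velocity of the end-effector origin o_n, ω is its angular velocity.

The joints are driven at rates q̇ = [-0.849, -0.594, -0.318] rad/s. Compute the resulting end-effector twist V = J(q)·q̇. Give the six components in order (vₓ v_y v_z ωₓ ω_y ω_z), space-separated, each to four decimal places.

o_n = [-0.0524, -0.2697, 0.3626]
J₁: ẑ×o_n = [0.2697, -0.0524, 0.0000], ω = ẑ
J2: z=[-0.9816, 0.1908, 0.0000] o=[0.0477, 0.2454, 0.5100] → [-0.0281, -0.1447, 0.5248, -0.9816, 0.1908, 0.0000]
J3: z=[-0.9816, 0.1908, 0.0000] o=[-0.0254, -0.1309, 0.2211] → [0.0270, 0.1388, 0.1414, -0.9816, 0.1908, 0.0000]
V = J·q̇ = [-0.2209, 0.0863, -0.3567, 0.8952, -0.1740, -0.8490]

-0.2209 0.0863 -0.3567 0.8952 -0.1740 -0.8490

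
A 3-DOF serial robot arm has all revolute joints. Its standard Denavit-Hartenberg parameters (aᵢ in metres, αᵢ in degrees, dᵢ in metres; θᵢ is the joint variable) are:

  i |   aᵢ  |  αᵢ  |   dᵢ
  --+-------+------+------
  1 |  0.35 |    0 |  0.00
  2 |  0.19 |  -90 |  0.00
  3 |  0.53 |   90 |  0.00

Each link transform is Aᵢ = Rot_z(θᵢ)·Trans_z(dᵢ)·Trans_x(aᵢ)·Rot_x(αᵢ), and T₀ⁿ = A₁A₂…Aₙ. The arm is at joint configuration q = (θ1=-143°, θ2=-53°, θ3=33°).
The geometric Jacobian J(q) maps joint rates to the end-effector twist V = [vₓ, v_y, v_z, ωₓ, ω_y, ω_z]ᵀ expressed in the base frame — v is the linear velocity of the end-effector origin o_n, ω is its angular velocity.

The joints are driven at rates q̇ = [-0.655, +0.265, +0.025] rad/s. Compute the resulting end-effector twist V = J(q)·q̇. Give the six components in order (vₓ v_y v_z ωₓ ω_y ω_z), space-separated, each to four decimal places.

-0.0628 0.4190 -0.0111 -0.0069 -0.0240 -0.3900

o_n = [-0.8894, -0.0357, -0.2887]
J₁: ẑ×o_n = [0.0357, -0.8894, 0.0000], ω = ẑ
J2: z=[0.0000, 0.0000, 1.0000] o=[-0.2795, -0.2106, 0.0000] → [-0.1749, -0.6099, 0.0000, 0.0000, 0.0000, 1.0000]
J3: z=[-0.2756, -0.9613, 0.0000] o=[-0.4622, -0.1583, 0.0000] → [0.2775, -0.0796, -0.4445, -0.2756, -0.9613, 0.0000]
V = J·q̇ = [-0.0628, 0.4190, -0.0111, -0.0069, -0.0240, -0.3900]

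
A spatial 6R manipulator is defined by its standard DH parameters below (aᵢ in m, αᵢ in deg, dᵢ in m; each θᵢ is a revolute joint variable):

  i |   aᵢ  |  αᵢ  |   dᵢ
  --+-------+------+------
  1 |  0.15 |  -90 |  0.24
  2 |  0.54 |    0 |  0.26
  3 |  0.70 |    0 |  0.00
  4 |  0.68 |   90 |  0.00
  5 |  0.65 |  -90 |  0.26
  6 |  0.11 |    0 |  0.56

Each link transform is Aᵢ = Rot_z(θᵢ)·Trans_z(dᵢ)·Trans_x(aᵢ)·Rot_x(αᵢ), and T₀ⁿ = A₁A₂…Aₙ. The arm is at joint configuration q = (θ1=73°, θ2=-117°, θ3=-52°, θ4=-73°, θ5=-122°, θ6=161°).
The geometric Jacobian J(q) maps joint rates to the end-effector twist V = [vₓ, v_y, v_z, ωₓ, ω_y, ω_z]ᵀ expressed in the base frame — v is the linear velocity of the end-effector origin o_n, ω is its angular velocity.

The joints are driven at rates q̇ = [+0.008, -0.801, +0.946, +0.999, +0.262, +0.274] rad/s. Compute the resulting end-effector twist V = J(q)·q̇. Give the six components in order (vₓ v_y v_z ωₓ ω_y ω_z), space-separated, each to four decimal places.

-0.4642 -1.3508 -0.0520 -0.9194 0.4089 -0.3202

o_n = [0.1883, -1.0935, -0.0148]
J₁: ẑ×o_n = [1.0935, 0.1883, -0.0000], ω = ẑ
J2: z=[-0.9563, 0.2924, 0.0000] o=[0.0439, 0.1434, 0.2400] → [-0.0745, -0.2437, 1.1407, -0.9563, 0.2924, 0.0000]
J3: z=[-0.9563, 0.2924, 0.0000] o=[-0.2765, -0.0150, 0.7211] → [-0.2152, -0.7038, 0.8956, -0.9563, 0.2924, 0.0000]
J4: z=[-0.9563, 0.2924, 0.0000] o=[-0.4774, -0.6721, 0.8547] → [-0.2542, -0.8315, 0.2084, -0.9563, 0.2924, 0.0000]
J5: z=[0.2581, 0.8444, -0.4695] o=[-0.5707, -0.9774, 0.2543] → [-0.2818, -0.2869, -0.6708, 0.2581, 0.8444, -0.4695]
J6: z=[0.3904, -0.5357, -0.7488] o=[0.0708, -0.7644, 0.4364] → [-0.0048, 0.0882, -0.0656, 0.3904, -0.5357, -0.7488]
V = J·q̇ = [-0.4642, -1.3508, -0.0520, -0.9194, 0.4089, -0.3202]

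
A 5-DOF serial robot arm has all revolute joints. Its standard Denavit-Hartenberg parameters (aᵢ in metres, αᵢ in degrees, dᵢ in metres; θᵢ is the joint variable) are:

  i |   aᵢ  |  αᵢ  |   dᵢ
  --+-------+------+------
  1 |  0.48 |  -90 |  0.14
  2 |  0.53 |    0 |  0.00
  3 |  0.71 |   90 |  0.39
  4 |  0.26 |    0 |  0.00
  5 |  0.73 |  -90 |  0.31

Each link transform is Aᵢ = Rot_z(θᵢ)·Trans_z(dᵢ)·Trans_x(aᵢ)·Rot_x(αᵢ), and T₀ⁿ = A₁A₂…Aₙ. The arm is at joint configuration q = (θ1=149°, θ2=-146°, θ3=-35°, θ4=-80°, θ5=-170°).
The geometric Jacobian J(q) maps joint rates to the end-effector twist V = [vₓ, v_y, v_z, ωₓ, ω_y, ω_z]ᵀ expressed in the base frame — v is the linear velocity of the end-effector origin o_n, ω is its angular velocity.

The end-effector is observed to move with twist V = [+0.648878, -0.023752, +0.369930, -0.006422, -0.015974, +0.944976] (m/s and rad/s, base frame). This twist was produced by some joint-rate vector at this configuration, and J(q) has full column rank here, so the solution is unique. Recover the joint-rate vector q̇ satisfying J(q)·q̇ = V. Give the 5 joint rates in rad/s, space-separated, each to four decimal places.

o_n = [-0.0285, -0.9394, 0.1176]
J₁: ẑ×o_n = [0.9394, -0.0285, 0.0000], ω = ẑ
J2: z=[-0.5150, -0.8572, 0.0000] o=[-0.4114, 0.2472, 0.1400] → [0.0192, -0.0115, 0.9394, -0.5150, -0.8572, 0.0000]
J3: z=[-0.5150, -0.8572, 0.0000] o=[-0.0348, 0.0209, 0.4364] → [0.2732, -0.1642, 0.5000, -0.5150, -0.8572, 0.0000]
J4: z=[-0.0150, 0.0090, -0.9998] o=[0.3728, -0.6790, 0.4240] → [-0.2631, 0.3967, 0.0075, -0.0150, 0.0090, -0.9998]
J5: z=[-0.0150, 0.0090, -0.9998] o=[0.5434, -0.4828, 0.4232] → [-0.4593, 0.5673, 0.0120, -0.0150, 0.0090, -0.9998]
q̇ = J⁺·V = [0.7890, 0.8290, -0.8120, 0.2140, -0.3700]

0.7890 0.8290 -0.8120 0.2140 -0.3700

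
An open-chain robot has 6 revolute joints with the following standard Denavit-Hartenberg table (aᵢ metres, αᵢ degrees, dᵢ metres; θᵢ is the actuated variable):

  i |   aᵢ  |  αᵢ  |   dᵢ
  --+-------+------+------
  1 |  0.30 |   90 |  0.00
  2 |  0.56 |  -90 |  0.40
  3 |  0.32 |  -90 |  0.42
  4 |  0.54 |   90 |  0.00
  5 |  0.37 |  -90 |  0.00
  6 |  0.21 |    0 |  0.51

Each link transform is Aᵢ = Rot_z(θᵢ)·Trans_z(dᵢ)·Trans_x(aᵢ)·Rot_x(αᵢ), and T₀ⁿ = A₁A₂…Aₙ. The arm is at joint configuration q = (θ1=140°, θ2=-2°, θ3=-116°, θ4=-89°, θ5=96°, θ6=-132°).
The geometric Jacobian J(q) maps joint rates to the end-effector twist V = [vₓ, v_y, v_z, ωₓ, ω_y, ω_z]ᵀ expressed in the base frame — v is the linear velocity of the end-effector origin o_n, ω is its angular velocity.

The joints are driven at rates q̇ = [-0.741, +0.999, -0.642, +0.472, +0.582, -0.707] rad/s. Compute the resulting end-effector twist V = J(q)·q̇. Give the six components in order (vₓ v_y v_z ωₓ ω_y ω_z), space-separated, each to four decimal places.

o_n = [-0.3341, 1.0952, 0.4087]
J₁: ẑ×o_n = [-1.0952, -0.3341, 0.0000], ω = ẑ
J2: z=[0.6428, 0.7660, 0.0000] o=[-0.2298, 0.1928, 0.0000] → [0.3131, -0.2627, 0.6599, 0.6428, 0.7660, 0.0000]
J3: z=[-0.0267, 0.0224, 0.9994] o=[-0.4014, 0.8590, -0.0195] → [-0.2264, 0.0787, -0.0078, -0.0267, 0.0224, 0.9994]
J4: z=[-0.4063, 0.9132, -0.0314] o=[-0.1204, 0.9986, 0.4051] → [0.0064, 0.0082, 0.1560, -0.4063, 0.9132, -0.0314]
J5: z=[-0.9137, -0.4065, 0.0021] o=[-0.1262, 1.0146, 0.9448] → [0.2177, -0.4902, -0.1582, -0.9137, -0.4065, 0.0021]
J6: z=[0.0532, -0.1248, -0.9908] o=[-0.2753, 1.3495, 0.8946] → [-0.1913, 0.0841, -0.0209, 0.0532, -0.1248, -0.9908]
V = J·q̇ = [1.5347, -0.4063, 0.6606, -0.1018, 1.0336, -0.6957]

1.5347 -0.4063 0.6606 -0.1018 1.0336 -0.6957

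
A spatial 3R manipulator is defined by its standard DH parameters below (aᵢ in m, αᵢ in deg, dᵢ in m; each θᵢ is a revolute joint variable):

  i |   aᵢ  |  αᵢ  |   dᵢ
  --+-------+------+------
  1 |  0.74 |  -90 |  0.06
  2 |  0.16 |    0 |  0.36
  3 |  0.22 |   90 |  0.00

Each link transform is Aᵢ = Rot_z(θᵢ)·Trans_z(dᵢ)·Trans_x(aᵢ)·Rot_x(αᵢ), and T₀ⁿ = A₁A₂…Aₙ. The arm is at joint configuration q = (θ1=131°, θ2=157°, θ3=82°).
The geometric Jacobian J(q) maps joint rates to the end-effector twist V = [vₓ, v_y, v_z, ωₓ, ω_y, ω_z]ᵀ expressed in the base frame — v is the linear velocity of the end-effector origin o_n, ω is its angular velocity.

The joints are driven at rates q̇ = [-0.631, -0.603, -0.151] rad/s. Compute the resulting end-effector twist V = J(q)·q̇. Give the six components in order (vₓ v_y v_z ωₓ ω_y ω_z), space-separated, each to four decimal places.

o_n = [-0.5862, 0.1256, 0.1861]
J₁: ẑ×o_n = [-0.1256, -0.5862, 0.0000], ω = ẑ
J2: z=[-0.7547, -0.6561, 0.0000] o=[-0.4855, 0.5585, 0.0600] → [-0.0827, 0.0951, 0.2606, -0.7547, -0.6561, 0.0000]
J3: z=[-0.7547, -0.6561, 0.0000] o=[-0.6606, 0.2111, -0.0025] → [-0.1237, 0.1423, 0.1133, -0.7547, -0.6561, 0.0000]
V = J·q̇ = [0.1478, 0.2910, -0.1742, 0.5691, 0.4947, -0.6310]

0.1478 0.2910 -0.1742 0.5691 0.4947 -0.6310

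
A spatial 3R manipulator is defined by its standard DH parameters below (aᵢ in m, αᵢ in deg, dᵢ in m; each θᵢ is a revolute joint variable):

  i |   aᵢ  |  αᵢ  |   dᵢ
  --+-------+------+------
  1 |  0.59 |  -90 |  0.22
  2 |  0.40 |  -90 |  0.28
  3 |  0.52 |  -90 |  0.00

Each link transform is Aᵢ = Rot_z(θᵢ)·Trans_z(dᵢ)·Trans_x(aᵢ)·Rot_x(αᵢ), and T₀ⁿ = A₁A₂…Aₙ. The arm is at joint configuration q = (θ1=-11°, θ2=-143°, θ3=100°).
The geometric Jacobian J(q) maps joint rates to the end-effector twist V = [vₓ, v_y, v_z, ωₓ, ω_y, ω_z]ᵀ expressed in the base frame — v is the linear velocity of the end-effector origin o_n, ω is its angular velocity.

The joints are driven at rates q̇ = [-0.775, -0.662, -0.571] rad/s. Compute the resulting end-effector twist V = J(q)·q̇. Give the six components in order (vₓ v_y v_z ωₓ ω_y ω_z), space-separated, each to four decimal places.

o_n = [0.2921, -0.2932, 0.4064]
J₁: ẑ×o_n = [0.2932, 0.2921, -0.0000], ω = ẑ
J2: z=[0.1908, 0.9816, 0.0000] o=[0.5792, -0.1126, 0.2200] → [0.1830, -0.0356, 0.2473, 0.1908, 0.9816, 0.0000]
J3: z=[0.5908, -0.1148, 0.7986] o=[0.3190, 0.2232, 0.4607] → [0.4187, 0.0106, -0.3082, 0.5908, -0.1148, 0.7986]
V = J·q̇ = [-0.5874, -0.2089, 0.0122, -0.4636, -0.5843, -1.2310]

-0.5874 -0.2089 0.0122 -0.4636 -0.5843 -1.2310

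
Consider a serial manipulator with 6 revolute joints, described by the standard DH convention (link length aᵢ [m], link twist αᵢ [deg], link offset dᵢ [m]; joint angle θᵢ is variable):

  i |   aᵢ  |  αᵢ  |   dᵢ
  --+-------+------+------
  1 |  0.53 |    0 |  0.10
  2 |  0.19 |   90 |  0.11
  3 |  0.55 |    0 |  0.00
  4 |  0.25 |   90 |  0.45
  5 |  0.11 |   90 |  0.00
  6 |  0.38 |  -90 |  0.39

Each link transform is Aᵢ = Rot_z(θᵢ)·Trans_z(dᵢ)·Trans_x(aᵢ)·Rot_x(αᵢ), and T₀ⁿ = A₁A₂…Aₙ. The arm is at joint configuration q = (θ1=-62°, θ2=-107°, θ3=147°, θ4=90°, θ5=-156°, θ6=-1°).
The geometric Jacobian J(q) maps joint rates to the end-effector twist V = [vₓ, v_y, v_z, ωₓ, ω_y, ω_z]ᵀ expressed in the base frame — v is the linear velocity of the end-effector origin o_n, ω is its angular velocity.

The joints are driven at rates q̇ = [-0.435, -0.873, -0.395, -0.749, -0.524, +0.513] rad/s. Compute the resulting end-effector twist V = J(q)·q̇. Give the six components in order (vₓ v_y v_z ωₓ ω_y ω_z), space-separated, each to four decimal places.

o_n = [0.2034, 0.1416, 0.8047]
J₁: ẑ×o_n = [-0.1416, 0.2034, 0.0000], ω = ẑ
J2: z=[0.0000, 0.0000, 1.0000] o=[0.2488, -0.4680, 0.1000] → [-0.6095, -0.0454, 0.0000, 0.0000, 0.0000, 1.0000]
J3: z=[-0.1908, 0.9816, 0.0000] o=[0.0623, -0.5042, 0.2100] → [0.5838, 0.1135, -0.2617, -0.1908, 0.9816, 0.0000]
J4: z=[-0.1908, 0.9816, 0.0000] o=[0.5151, -0.4162, 0.5096] → [0.2897, 0.0563, 0.1996, -0.1908, 0.9816, 0.0000]
J5: z=[0.8233, 0.1600, 0.5446] o=[0.5629, 0.0515, 0.2999] → [0.0317, -0.6114, 0.1317, 0.8233, 0.1600, 0.5446]
J6: z=[-0.3918, 0.8545, 0.3411] o=[0.5177, -0.0029, 0.3842] → [0.3101, 0.0575, 0.2120, -0.3918, 0.8545, 0.3411]
V = J·q̇ = [0.2886, 0.2141, -0.0063, -0.4141, -0.7685, -1.4184]

0.2886 0.2141 -0.0063 -0.4141 -0.7685 -1.4184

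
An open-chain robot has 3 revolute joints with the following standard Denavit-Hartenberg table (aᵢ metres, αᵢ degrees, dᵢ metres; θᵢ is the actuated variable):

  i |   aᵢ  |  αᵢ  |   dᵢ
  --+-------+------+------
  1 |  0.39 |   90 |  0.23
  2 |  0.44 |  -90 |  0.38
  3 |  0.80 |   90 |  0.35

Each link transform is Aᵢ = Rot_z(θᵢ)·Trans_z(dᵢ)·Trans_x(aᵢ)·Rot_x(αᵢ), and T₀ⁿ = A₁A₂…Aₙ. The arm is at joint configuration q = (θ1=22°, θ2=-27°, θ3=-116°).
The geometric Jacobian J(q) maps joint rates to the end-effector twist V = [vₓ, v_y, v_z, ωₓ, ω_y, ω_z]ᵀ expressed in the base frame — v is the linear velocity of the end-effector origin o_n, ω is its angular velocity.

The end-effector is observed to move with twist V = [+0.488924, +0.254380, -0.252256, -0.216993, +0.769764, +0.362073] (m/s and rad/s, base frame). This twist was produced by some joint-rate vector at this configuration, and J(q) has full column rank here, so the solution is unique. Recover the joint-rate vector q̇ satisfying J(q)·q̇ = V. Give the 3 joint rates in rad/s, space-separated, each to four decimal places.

o_n = [0.9944, -0.7836, 0.5013]
J₁: ẑ×o_n = [0.7836, 0.9944, -0.0000], ω = ẑ
J2: z=[0.3746, -0.9272, 0.0000] o=[0.3616, 0.1461, 0.2300] → [-0.2516, -0.1016, 0.2385, 0.3746, -0.9272, 0.0000]
J3: z=[0.4209, 0.1701, 0.8910] o=[0.8674, -0.0594, 0.0302] → [0.7254, -0.0852, -0.3264, 0.4209, 0.1701, 0.8910]
q̇ = J⁺·V = [0.1910, -0.7950, 0.1920]

0.1910 -0.7950 0.1920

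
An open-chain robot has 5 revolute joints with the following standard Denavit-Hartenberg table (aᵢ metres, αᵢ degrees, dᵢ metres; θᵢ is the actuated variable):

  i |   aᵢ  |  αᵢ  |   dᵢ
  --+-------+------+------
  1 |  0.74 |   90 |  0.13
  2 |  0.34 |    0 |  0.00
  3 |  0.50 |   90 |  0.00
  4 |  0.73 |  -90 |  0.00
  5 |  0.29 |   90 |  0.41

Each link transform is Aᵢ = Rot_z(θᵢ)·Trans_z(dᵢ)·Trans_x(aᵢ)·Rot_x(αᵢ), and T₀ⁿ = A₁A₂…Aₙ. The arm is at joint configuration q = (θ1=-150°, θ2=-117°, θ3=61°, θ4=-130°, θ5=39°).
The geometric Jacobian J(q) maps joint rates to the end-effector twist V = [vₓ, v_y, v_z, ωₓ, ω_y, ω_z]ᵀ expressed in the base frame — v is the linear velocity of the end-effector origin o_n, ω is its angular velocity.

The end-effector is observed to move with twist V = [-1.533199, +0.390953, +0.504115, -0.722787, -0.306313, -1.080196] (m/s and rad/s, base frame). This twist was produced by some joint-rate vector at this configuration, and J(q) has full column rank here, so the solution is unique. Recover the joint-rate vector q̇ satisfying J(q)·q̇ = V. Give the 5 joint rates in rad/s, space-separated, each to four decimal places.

-0.9820 0.9230 -0.3930 -0.5910 0.6750

o_n = [-0.2374, -1.2864, -0.2367]
J₁: ẑ×o_n = [1.2864, -0.2374, 0.0000], ω = ẑ
J2: z=[-0.5000, 0.8660, 0.0000] o=[-0.6409, -0.3700, 0.1300] → [-0.3176, -0.1833, 0.1088, -0.5000, 0.8660, 0.0000]
J3: z=[-0.5000, 0.8660, 0.0000] o=[-0.5072, -0.2928, -0.1729] → [-0.0552, -0.0319, 0.2631, -0.5000, 0.8660, 0.0000]
J4: z=[0.7180, 0.4145, -0.5592] o=[-0.7493, -0.4326, -0.5875] → [-0.3320, -0.5381, -0.8252, 0.7180, 0.4145, -0.5592]
J5: z=[-0.0496, -0.7709, -0.6351] o=[-0.2425, -0.7857, -0.1984] → [-0.2885, -0.0051, 0.0288, -0.0496, -0.7709, -0.6351]
q̇ = J⁺·V = [-0.9820, 0.9230, -0.3930, -0.5910, 0.6750]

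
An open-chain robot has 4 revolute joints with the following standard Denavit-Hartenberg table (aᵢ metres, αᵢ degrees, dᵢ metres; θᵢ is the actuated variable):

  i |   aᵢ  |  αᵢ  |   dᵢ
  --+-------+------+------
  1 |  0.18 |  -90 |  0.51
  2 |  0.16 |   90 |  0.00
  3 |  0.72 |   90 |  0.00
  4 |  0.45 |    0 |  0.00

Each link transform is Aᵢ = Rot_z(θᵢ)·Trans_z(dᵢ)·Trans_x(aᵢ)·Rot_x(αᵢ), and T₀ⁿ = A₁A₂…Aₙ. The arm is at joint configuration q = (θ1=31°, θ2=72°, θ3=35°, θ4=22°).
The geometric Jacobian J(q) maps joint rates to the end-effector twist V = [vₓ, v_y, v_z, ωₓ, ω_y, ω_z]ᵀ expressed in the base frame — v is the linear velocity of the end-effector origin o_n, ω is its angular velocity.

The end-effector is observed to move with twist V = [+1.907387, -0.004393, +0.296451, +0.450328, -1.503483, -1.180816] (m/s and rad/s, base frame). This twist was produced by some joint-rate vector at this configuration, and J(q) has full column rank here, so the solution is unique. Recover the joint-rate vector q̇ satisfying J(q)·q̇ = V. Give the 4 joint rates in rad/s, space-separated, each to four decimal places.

o_n = [0.2449, 0.9081, -0.4760]
J₁: ẑ×o_n = [-0.9081, 0.2449, 0.0000], ω = ẑ
J2: z=[-0.5150, 0.8572, 0.0000] o=[0.1543, 0.0927, 0.5100] → [-0.8452, -0.5079, -0.4976, -0.5150, 0.8572, 0.0000]
J3: z=[0.8152, 0.4898, 0.3090] o=[0.1967, 0.1182, 0.3578] → [-0.6526, 0.6947, 0.6204, 0.8152, 0.4898, 0.3090]
J4: z=[0.5738, -0.6109, -0.5455] o=[0.1402, 0.5660, -0.2031] → [0.3534, 0.0995, 0.2603, 0.5738, -0.6109, -0.5455]
q̇ = J⁺·V = [-0.5800, -0.8760, -0.5550, 0.7870]

-0.5800 -0.8760 -0.5550 0.7870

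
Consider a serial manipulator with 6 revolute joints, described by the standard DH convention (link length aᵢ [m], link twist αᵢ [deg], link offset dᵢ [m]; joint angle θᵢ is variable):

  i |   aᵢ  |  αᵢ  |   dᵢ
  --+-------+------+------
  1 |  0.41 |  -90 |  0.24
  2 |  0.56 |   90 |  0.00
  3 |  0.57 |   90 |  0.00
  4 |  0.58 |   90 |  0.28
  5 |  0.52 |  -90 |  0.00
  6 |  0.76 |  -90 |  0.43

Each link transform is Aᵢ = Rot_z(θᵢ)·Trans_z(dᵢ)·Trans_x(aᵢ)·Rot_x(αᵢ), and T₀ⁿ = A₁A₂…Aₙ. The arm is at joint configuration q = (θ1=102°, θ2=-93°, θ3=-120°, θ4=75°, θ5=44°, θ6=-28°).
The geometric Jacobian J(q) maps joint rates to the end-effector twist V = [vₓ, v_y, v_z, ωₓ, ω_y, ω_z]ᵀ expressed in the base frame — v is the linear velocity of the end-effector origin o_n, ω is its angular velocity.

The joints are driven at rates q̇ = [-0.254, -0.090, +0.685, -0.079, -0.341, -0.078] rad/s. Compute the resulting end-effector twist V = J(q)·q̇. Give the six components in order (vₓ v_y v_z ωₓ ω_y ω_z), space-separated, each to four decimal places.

1.4459 0.0278 0.2009 0.0614 -0.8445 -0.0229

o_n = [0.4414, -0.4470, -1.0824]
J₁: ẑ×o_n = [0.4470, 0.4414, -0.0000], ω = ẑ
J2: z=[-0.9781, -0.2079, 0.0000] o=[-0.0852, 0.4010, 0.2400] → [0.2749, -1.2935, 0.9390, -0.9781, -0.2079, 0.0000]
J3: z=[0.2076, -0.9768, -0.0523] o=[-0.0792, 0.3724, 0.7992] → [1.7951, 0.3634, 0.3384, 0.2076, -0.9768, -0.0523]
J4: z=[-0.4985, -0.0596, -0.8648] o=[0.4006, 0.4896, 0.5146] → [-0.7148, -0.8314, 0.4693, -0.4985, -0.0596, -0.8648]
J5: z=[0.7592, 0.4515, -0.4688] o=[0.5037, -0.0435, 0.1682] → [-0.7538, 0.9787, -0.2783, 0.7592, 0.4515, -0.4688]
J6: z=[-0.6492, 0.5756, -0.4972] o=[0.4801, -0.3980, -0.2115] → [-0.5257, -0.5462, 0.0541, -0.6492, 0.5756, -0.4972]
V = J·q̇ = [1.4459, 0.0278, 0.2009, 0.0614, -0.8445, -0.0229]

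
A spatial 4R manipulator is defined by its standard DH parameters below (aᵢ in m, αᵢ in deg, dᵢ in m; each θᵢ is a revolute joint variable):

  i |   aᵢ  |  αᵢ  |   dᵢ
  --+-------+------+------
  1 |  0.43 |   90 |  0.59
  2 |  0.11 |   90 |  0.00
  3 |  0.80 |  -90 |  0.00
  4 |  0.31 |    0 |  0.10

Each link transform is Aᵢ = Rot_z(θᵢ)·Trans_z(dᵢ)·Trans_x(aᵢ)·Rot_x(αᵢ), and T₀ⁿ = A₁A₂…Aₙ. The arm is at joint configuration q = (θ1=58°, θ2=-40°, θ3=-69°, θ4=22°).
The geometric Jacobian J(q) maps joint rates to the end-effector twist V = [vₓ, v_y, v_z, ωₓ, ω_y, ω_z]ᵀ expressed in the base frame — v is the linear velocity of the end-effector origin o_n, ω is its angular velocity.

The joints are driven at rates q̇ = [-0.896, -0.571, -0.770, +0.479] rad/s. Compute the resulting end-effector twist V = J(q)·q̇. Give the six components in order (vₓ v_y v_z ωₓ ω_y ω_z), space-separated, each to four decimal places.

o_n = [-0.3224, 1.3322, 0.2977]
J₁: ẑ×o_n = [-1.3322, -0.3224, 0.0000], ω = ẑ
J2: z=[0.8480, -0.5299, 0.0000] o=[0.2279, 0.3647, 0.5900] → [0.1549, 0.2478, 0.5290, 0.8480, -0.5299, 0.0000]
J3: z=[-0.3406, -0.5451, -0.7660] o=[0.2725, 0.4361, 0.5193] → [0.8072, 0.3803, -0.6295, -0.3406, -0.5451, -0.7660]
J4: z=[0.6829, 0.4166, -0.6001] o=[-0.2445, 1.0181, 0.3350] → [0.1730, 0.0722, 0.2469, 0.6829, 0.4166, -0.6001]
V = J·q̇ = [0.5665, -0.1109, 0.3010, 0.1052, 0.9219, -0.5936]

0.5665 -0.1109 0.3010 0.1052 0.9219 -0.5936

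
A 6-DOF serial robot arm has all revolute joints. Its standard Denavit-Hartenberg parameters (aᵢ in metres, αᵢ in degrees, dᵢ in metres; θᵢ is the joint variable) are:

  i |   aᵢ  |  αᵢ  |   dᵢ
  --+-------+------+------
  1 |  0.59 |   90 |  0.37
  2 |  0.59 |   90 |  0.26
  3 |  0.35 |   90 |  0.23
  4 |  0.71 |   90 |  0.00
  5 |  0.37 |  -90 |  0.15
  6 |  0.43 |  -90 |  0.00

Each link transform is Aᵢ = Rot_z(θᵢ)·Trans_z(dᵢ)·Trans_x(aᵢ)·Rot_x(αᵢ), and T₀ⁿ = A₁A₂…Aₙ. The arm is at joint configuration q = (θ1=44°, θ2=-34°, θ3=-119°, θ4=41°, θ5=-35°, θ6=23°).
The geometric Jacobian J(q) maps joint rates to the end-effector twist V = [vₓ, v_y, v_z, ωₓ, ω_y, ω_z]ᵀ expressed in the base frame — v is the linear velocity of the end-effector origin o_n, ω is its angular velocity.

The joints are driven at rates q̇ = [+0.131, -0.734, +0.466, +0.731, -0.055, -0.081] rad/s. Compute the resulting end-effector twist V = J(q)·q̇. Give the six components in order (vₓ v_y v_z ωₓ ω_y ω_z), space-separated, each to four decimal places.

o_n = [-0.6211, 0.9731, -0.7388]
J₁: ẑ×o_n = [-0.9731, -0.6211, 0.0000], ω = ẑ
J2: z=[0.6947, -0.7193, 0.0000] o=[0.4244, 0.4098, 0.3700] → [0.7976, 0.7702, -0.3608, 0.6947, -0.7193, 0.0000]
J3: z=[-0.4022, -0.3884, -0.8290] o=[0.9569, 0.5626, 0.0401] → [0.6429, 0.9949, -0.7781, -0.4022, -0.3884, -0.8290]
J4: z=[-0.1848, -0.8524, 0.4891] o=[0.5505, 0.5957, -0.0557] → [0.3977, -0.6993, -1.0685, -0.1848, -0.8524, 0.4891]
J5: z=[-0.2847, 0.5228, 0.8035] o=[-0.1173, 0.6023, -0.2966] → [-0.5291, -0.5307, 0.1578, -0.2847, 0.5228, 0.8035]
J6: z=[-0.6909, -0.6930, 0.2060] o=[-0.4059, 0.8644, -0.3827] → [0.2243, -0.2903, -0.2242, -0.6909, -0.6930, 0.2060]
V = J·q̇ = [-0.1117, -0.6415, -0.8694, -0.7608, -0.2488, 0.0413]

-0.1117 -0.6415 -0.8694 -0.7608 -0.2488 0.0413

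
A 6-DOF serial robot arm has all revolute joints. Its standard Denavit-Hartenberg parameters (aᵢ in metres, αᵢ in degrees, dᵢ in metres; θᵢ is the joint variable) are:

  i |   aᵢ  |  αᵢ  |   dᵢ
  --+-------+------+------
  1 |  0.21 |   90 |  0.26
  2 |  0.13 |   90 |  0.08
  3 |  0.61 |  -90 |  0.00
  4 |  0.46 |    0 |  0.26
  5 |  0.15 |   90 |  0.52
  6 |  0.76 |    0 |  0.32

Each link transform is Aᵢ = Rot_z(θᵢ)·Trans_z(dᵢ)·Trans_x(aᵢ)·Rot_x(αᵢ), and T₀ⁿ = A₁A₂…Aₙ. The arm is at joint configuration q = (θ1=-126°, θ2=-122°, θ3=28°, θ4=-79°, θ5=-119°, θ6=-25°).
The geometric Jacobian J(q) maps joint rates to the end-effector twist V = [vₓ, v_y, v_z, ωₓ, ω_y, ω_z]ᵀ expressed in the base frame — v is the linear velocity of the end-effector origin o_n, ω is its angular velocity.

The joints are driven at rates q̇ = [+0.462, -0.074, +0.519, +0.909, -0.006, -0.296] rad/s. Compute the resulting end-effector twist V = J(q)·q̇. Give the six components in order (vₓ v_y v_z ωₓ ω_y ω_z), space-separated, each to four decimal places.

0.4901 -0.1049 0.4002 -0.3086 0.7328 1.3142

o_n = [-0.5982, 0.0011, 0.2739]
J₁: ẑ×o_n = [-0.0011, -0.5982, 0.0000], ω = ẑ
J2: z=[-0.8090, 0.5878, 0.0000] o=[-0.1234, -0.1699, 0.2600] → [0.0082, 0.0112, 0.1407, -0.8090, 0.5878, 0.0000]
J3: z=[0.4985, 0.6861, 0.5299] o=[-0.1477, -0.0671, 0.1498] → [0.0490, -0.3006, 0.3431, 0.4985, 0.6861, 0.5299]
J4: z=[-0.8606, 0.3177, 0.3981] o=[-0.2116, 0.3321, -0.3070] → [0.3163, 0.3460, 0.4077, -0.8606, 0.3177, 0.3981]
J5: z=[-0.8606, 0.3177, 0.3981] o=[-0.2194, 0.7819, -0.0299] → [0.4074, 0.1106, 0.7923, -0.8606, 0.3177, 0.3981]
J6: z=[-0.5065, -0.4503, -0.7354] o=[-0.6751, 0.8220, 0.2594] → [-0.6102, -0.0492, 0.4504, -0.5065, -0.4503, -0.7354]
V = J·q̇ = [0.4901, -0.1049, 0.4002, -0.3086, 0.7328, 1.3142]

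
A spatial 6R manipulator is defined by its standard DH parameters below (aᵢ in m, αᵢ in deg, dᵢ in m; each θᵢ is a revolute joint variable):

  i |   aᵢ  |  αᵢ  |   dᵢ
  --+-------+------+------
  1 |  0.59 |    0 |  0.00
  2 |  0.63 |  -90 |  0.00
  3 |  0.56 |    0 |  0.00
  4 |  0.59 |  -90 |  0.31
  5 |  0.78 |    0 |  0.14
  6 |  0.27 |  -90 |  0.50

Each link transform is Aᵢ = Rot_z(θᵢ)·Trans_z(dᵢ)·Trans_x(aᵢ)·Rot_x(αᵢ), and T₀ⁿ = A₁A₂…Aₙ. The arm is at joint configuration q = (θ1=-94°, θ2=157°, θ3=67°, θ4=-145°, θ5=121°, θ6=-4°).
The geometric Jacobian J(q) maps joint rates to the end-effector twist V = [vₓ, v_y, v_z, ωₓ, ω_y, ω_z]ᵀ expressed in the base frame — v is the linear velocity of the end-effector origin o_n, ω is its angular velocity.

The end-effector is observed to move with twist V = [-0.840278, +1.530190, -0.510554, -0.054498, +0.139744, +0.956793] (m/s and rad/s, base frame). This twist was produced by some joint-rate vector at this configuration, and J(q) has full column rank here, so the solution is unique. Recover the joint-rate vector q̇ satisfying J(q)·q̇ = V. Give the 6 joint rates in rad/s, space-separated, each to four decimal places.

o_n = [1.1685, 0.4657, -0.5843]
J₁: ẑ×o_n = [-0.4657, 1.1685, 0.0000], ω = ẑ
J2: z=[0.0000, 0.0000, 1.0000] o=[-0.0412, -0.5886, 0.0000] → [-1.0542, 1.2096, 0.0000, 0.0000, 0.0000, 1.0000]
J3: z=[-0.8910, 0.4540, 0.0000] o=[0.2449, -0.0272, 0.0000] → [-0.2653, -0.5206, -0.8585, -0.8910, 0.4540, 0.0000]
J4: z=[-0.8910, 0.4540, 0.0000] o=[0.3442, 0.1677, -0.5155] → [-0.0312, -0.0613, -0.6397, -0.8910, 0.4540, 0.0000]
J5: z=[0.4441, 0.8715, -0.2079] o=[0.1237, 0.4178, 0.0616] → [-0.5530, 0.0696, -0.8893, 0.4441, 0.8715, -0.2079]
J6: z=[0.4441, 0.8715, -0.2079] o=[0.7436, 0.1618, -0.3604] → [-0.1319, 0.0111, -0.2353, 0.4441, 0.8715, -0.2079]
q̇ = J⁺·V = [0.6930, 0.2850, -0.7190, 0.8310, 0.8750, -0.7730]

0.6930 0.2850 -0.7190 0.8310 0.8750 -0.7730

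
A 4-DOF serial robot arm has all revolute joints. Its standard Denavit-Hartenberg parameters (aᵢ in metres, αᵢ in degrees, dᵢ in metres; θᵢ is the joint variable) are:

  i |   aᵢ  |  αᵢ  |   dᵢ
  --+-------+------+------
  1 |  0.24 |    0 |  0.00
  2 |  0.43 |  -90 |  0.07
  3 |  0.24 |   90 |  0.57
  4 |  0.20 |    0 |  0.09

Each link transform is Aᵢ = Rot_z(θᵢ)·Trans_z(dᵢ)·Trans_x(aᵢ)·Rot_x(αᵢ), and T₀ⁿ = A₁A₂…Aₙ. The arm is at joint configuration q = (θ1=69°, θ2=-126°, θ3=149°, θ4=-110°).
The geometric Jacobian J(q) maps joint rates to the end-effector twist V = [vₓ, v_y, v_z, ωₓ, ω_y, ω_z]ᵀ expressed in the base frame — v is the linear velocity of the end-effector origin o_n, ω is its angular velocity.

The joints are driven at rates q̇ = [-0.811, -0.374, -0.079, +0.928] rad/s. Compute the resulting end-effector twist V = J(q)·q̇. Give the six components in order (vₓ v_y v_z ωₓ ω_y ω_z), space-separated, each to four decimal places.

o_n = [0.5858, 0.1560, -0.0955]
J₁: ẑ×o_n = [-0.1560, 0.5858, 0.0000], ω = ẑ
J2: z=[0.0000, 0.0000, 1.0000] o=[0.0860, 0.2241, 0.0000] → [0.0681, 0.4998, -0.0000, 0.0000, 0.0000, 1.0000]
J3: z=[0.8387, 0.5446, 0.0000] o=[0.3202, -0.1366, 0.0700] → [-0.0902, 0.1388, 0.1007, 0.8387, 0.5446, 0.0000]
J4: z=[0.2805, -0.4319, -0.8572] o=[0.6862, 0.3464, -0.0536] → [-0.1451, 0.0978, -0.0968, 0.2805, -0.4319, -0.8572]
V = J·q̇ = [-0.0265, -0.5821, -0.0978, 0.1941, -0.4439, -1.9805]

-0.0265 -0.5821 -0.0978 0.1941 -0.4439 -1.9805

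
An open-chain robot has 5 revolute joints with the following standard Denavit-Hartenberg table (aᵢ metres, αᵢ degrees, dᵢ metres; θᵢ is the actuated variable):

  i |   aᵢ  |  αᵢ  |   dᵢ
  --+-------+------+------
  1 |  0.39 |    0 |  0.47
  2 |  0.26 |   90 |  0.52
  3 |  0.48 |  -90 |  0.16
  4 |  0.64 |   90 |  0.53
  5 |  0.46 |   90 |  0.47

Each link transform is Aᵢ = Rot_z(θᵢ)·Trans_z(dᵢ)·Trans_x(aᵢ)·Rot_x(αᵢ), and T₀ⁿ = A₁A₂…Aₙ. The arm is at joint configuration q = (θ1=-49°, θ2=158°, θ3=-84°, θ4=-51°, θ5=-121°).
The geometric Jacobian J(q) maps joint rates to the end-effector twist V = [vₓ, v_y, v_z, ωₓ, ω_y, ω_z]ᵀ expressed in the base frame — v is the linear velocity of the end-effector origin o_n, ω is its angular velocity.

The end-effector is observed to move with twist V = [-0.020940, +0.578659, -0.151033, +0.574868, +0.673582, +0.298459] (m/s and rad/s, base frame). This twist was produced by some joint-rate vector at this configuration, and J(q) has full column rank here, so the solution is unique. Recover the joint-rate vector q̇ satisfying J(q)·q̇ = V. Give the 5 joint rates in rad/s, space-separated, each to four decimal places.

o_n = [0.8419, 0.3659, 0.6378]
J₁: ẑ×o_n = [-0.3659, 0.8419, 0.0000], ω = ẑ
J2: z=[0.0000, 0.0000, 1.0000] o=[0.2559, -0.2943, 0.4700] → [-0.6602, 0.5860, 0.0000, 0.0000, 0.0000, 1.0000]
J3: z=[0.9455, 0.3256, 0.0000] o=[0.1712, -0.0485, 0.9900] → [-0.1147, 0.3330, 0.1735, 0.9455, 0.3256, 0.0000]
J4: z=[-0.3238, 0.9403, 0.1045] o=[0.3062, 0.0510, 0.5126] → [0.0848, 0.0965, -0.6057, -0.3238, 0.9403, 0.1045]
J5: z=[0.6215, 0.1281, 0.7729] o=[0.5911, 0.7511, 0.1675] → [0.3580, -0.0985, -0.2715, 0.6215, 0.1281, 0.7729]
q̇ = J⁺·V = [0.5880, -0.3540, 0.7490, 0.4540, 0.0220]

0.5880 -0.3540 0.7490 0.4540 0.0220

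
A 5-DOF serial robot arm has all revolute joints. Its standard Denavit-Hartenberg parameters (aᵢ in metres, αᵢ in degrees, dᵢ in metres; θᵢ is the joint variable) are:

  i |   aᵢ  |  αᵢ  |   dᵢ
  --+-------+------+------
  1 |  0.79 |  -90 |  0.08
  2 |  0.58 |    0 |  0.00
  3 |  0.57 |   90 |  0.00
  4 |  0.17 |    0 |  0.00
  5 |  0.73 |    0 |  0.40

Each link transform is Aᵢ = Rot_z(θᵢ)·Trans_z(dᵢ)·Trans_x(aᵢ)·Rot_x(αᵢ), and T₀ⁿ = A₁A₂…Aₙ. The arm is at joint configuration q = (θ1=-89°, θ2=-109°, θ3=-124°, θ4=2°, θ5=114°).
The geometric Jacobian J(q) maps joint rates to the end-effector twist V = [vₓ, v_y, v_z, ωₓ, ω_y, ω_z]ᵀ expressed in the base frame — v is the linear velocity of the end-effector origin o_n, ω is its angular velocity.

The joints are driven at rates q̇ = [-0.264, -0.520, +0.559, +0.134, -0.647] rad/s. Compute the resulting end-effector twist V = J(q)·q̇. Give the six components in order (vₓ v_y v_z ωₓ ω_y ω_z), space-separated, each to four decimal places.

o_n = [0.6736, -0.6563, 0.0523]
J₁: ẑ×o_n = [0.6563, 0.6736, -0.0000], ω = ẑ
J2: z=[0.9998, 0.0175, 0.0000] o=[0.0138, -0.7899, 0.0800] → [-0.0005, 0.0277, 0.1221, 0.9998, 0.0175, 0.0000]
J3: z=[0.9998, 0.0175, 0.0000] o=[0.0105, -0.6011, 0.6284] → [-0.0101, 0.5760, -0.0668, 0.9998, 0.0175, 0.0000]
J4: z=[0.0139, -0.7985, -0.6018] o=[0.0045, -0.2581, 0.1732] → [-0.1431, -0.4010, 0.5287, 0.0139, -0.7985, -0.6018]
J5: z=[0.0139, -0.7985, -0.6018] o=[0.0087, -0.1558, 0.0375] → [-0.3131, -0.4004, 0.5240, 0.0139, -0.7985, -0.6018]
V = J·q̇ = [0.0048, 0.3351, -0.3690, 0.0318, 0.4103, 0.0447]

0.0048 0.3351 -0.3690 0.0318 0.4103 0.0447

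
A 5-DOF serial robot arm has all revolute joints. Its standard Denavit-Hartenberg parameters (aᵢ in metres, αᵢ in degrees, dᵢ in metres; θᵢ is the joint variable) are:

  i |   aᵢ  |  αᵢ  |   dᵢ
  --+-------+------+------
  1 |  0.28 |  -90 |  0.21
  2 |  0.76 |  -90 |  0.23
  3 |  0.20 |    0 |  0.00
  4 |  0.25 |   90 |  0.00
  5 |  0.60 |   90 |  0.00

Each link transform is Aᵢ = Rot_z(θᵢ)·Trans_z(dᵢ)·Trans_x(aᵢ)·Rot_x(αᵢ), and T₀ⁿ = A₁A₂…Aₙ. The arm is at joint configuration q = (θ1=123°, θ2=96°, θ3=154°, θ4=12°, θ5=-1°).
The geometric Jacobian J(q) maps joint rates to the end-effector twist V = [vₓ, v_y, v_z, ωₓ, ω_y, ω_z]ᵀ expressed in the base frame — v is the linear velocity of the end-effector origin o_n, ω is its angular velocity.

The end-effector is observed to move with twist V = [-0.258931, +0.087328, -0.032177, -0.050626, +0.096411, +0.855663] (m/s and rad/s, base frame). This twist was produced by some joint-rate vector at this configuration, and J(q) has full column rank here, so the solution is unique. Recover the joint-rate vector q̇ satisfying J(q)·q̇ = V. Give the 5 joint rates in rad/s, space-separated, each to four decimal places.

0.7520 -0.4690 0.0600 -0.1570 -0.4730

o_n = [-0.1190, 0.2995, 0.4520]
J₁: ẑ×o_n = [-0.2995, -0.1190, 0.0000], ω = ẑ
J2: z=[-0.8387, -0.5446, 0.0000] o=[-0.1525, 0.2348, 0.2100] → [-0.1318, 0.2029, -0.0360, -0.8387, -0.5446, 0.0000]
J3: z=[0.5417, -0.8341, 0.1045] o=[-0.3021, 0.0429, -0.5458] → [-0.8591, -0.5213, 0.2917, 0.5417, -0.8341, 0.1045]
J4: z=[0.5417, -0.8341, 0.1045] o=[-0.2388, 0.1064, -0.3671] → [-0.7033, -0.4311, 0.2045, 0.5417, -0.8341, 0.1045]
J5: z=[0.8275, 0.5073, -0.2406] o=[-0.2019, 0.1607, -0.1258] → [0.3265, -0.4981, 0.0728, 0.8275, 0.5073, -0.2406]
q̇ = J⁺·V = [0.7520, -0.4690, 0.0600, -0.1570, -0.4730]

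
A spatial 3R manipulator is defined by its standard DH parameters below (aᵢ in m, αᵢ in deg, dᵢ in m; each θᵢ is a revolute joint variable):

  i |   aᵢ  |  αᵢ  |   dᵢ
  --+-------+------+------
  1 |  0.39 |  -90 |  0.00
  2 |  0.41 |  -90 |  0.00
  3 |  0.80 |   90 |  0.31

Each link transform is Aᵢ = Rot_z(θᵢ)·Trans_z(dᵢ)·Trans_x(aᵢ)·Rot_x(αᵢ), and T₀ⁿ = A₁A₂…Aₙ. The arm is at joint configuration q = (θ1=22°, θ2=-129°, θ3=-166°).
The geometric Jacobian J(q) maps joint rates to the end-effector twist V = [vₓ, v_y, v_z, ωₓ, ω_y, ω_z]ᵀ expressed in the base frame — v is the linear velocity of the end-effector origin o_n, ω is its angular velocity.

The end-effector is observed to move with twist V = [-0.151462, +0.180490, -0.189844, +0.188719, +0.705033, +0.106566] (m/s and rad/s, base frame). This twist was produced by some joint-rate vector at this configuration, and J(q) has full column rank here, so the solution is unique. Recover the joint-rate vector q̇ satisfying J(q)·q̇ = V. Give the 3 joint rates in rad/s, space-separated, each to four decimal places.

o_n = [0.7262, 0.5021, -0.0895]
J₁: ẑ×o_n = [-0.5021, 0.7262, 0.0000], ω = ẑ
J2: z=[-0.3746, 0.9272, 0.0000] o=[0.3616, 0.1461, 0.0000] → [-0.0830, -0.0335, -0.4714, -0.3746, 0.9272, 0.0000]
J3: z=[0.7206, 0.2911, 0.6293] o=[0.1224, 0.0494, 0.3186] → [-0.4037, 0.6741, 0.1504, 0.7206, 0.2911, 0.6293]
q̇ = J⁺·V = [-0.2490, 0.5830, 0.5650]

-0.2490 0.5830 0.5650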